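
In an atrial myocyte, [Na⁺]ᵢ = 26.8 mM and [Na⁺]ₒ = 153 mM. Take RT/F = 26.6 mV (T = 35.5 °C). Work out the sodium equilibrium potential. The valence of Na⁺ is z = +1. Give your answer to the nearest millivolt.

46 mV

E = (26.6/z) · ln([Na⁺]_out/[Na⁺]_in) with z = +1.
= (26.6/1) · ln(153/26.8) = 26.60 · ln(5.709)
= 26.60 · (1.7420) = 46.34 mV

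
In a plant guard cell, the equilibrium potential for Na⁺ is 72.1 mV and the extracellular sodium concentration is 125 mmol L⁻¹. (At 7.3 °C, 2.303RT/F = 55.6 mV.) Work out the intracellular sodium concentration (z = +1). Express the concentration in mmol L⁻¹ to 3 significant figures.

Nernst: E = (55.6/1) · log₁₀([out]/[in]), so log₁₀([out]/[in]) = 72.1 × 1 / 55.6 = 1.2968.
[out]/[in] = 10^(1.2968) = 19.8.
[in] = 125 / 19.8 = 6.312 mmol L⁻¹.

6.31 mmol L⁻¹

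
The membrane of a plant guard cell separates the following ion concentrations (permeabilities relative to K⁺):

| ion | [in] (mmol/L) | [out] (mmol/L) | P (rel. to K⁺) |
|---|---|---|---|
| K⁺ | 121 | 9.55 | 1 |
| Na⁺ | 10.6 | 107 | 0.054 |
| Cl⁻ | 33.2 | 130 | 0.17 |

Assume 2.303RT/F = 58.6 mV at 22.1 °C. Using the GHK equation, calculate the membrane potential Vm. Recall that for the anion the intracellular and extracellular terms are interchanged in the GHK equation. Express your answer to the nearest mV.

Vm = 58.6 · log₁₀[(Σ P·[cation]ₒ + Σ P·[anion]ᵢ) / (Σ P·[cation]ᵢ + Σ P·[anion]ₒ)]
Numerator = 1×9.55 + 0.054×107 + 0.17×33.2 = 20.97
Denominator = 1×121 + 0.054×10.6 + 0.17×130 = 143.7
Vm = 58.6 · log₁₀(0.14597) = 58.6 × (-0.8357) = -48.97 mV

-49 mV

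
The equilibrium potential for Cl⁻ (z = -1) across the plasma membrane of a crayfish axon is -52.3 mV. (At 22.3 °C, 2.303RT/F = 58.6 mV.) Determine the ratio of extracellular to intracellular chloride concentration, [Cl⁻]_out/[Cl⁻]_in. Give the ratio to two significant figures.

log₁₀([out]/[in]) = E·z/(58.6) = -52.3 × -1 / 58.6 = 0.8925
[out]/[in] = 10^(0.8925) = 7.807

7.8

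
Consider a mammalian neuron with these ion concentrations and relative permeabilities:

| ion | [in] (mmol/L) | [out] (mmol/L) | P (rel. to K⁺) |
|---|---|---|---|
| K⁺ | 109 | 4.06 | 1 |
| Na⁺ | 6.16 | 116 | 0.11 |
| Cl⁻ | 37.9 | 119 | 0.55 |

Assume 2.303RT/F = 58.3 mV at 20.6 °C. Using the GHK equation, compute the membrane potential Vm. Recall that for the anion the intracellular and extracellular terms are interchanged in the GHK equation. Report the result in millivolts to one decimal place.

-38.9 mV

Vm = 58.3 · log₁₀[(Σ P·[cation]ₒ + Σ P·[anion]ᵢ) / (Σ P·[cation]ᵢ + Σ P·[anion]ₒ)]
Numerator = 1×4.06 + 0.11×116 + 0.55×37.9 = 37.67
Denominator = 1×109 + 0.11×6.16 + 0.55×119 = 175.1
Vm = 58.3 · log₁₀(0.21507) = 58.3 × (-0.6674) = -38.91 mV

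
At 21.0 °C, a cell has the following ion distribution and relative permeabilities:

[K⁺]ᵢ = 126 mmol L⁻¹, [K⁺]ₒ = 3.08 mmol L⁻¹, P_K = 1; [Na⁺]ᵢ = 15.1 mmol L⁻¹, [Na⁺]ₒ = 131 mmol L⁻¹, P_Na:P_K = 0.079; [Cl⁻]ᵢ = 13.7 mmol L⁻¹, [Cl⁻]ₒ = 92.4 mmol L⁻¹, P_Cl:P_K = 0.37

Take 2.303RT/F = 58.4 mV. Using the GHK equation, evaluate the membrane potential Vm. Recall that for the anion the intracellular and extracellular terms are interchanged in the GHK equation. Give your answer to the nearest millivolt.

-55 mV

Vm = 58.4 · log₁₀[(Σ P·[cation]ₒ + Σ P·[anion]ᵢ) / (Σ P·[cation]ᵢ + Σ P·[anion]ₒ)]
Numerator = 1×3.08 + 0.079×131 + 0.37×13.7 = 18.5
Denominator = 1×126 + 0.079×15.1 + 0.37×92.4 = 161.4
Vm = 58.4 · log₁₀(0.11462) = 58.4 × (-0.9407) = -54.94 mV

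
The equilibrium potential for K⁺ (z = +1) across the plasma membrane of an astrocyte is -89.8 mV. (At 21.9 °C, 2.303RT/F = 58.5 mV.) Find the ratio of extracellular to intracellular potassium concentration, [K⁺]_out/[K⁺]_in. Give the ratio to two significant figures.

log₁₀([out]/[in]) = E·z/(58.5) = -89.8 × 1 / 58.5 = -1.5350
[out]/[in] = 10^(-1.5350) = 0.02917

0.029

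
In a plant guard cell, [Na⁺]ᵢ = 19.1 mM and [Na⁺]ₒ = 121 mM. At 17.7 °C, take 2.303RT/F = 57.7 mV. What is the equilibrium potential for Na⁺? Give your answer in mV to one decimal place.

46.3 mV

E = (57.7/z) · log₁₀([Na⁺]_out/[Na⁺]_in) with z = +1.
= (57.7/1) · log₁₀(121/19.1) = 57.70 · log₁₀(6.335)
= 57.70 · (0.8018) = 46.26 mV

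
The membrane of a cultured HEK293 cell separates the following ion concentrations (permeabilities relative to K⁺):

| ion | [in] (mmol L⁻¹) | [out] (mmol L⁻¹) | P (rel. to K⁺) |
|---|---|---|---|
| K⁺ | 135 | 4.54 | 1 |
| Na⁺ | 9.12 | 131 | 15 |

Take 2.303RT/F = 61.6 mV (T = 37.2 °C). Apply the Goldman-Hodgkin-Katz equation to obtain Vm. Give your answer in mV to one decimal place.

Vm = 61.6 · log₁₀[(Σ P·[cation]ₒ + Σ P·[anion]ᵢ) / (Σ P·[cation]ᵢ + Σ P·[anion]ₒ)]
Numerator = 1×4.54 + 15×131 = 1970
Denominator = 1×135 + 15×9.12 = 271.8
Vm = 61.6 · log₁₀(7.2463) = 61.6 × (0.8601) = 52.98 mV

53.0 mV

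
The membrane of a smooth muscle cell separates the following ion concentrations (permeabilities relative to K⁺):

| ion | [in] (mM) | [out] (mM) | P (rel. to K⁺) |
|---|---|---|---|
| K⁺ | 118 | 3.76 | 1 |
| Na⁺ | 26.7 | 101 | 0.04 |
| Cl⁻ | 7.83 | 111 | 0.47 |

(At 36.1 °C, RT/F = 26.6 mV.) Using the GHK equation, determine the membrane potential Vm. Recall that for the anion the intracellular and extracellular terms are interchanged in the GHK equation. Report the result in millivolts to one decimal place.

-71.9 mV

Vm = 26.6 · ln[(Σ P·[cation]ₒ + Σ P·[anion]ᵢ) / (Σ P·[cation]ᵢ + Σ P·[anion]ₒ)]
Numerator = 1×3.76 + 0.04×101 + 0.47×7.83 = 11.48
Denominator = 1×118 + 0.04×26.7 + 0.47×111 = 171.2
Vm = 26.6 · ln(0.067042) = 26.6 × (-2.7024) = -71.88 mV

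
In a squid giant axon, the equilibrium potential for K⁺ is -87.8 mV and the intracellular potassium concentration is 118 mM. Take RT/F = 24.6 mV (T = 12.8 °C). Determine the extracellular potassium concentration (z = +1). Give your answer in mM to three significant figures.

3.33 mM

Nernst: E = (24.6/1) · ln([out]/[in]), so ln([out]/[in]) = -87.8 × 1 / 24.6 = -3.5691.
[out]/[in] = e^(-3.5691) = 0.02818.
[out] = 0.02818 × 118 = 3.325 mM.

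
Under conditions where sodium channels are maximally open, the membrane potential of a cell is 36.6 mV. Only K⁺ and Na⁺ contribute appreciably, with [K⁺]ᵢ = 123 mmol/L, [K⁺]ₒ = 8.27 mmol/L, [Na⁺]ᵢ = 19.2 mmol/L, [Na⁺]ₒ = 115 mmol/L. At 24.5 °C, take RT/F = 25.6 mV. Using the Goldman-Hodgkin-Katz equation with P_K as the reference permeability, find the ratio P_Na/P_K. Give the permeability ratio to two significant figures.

Let α = P_Na/P_K. GHK: Vm = 25.6·ln[(Kₒ + α·Naₒ)/(Kᵢ + α·Naᵢ)].
e^(Vm/25.6) = e^(36.6/25.6) = 4.1774
So 4.1774·(Kᵢ + α·Naᵢ) = Kₒ + α·Naₒ → α = (4.1774·123.0 − 8.27) / (115.0 − 4.1774·19.2)
α = (513.8 − 8.27) / (115.0 − 80.21) = 505.5/34.79 = 14.53

15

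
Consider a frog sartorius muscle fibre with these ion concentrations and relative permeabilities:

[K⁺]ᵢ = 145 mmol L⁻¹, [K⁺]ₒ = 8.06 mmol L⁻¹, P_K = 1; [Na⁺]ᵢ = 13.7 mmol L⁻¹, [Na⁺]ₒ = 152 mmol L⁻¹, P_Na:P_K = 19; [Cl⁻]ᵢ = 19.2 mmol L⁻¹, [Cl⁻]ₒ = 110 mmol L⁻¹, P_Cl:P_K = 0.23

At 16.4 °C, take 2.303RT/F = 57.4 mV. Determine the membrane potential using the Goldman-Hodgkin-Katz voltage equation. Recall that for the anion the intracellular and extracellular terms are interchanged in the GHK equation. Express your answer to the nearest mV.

Vm = 57.4 · log₁₀[(Σ P·[cation]ₒ + Σ P·[anion]ᵢ) / (Σ P·[cation]ᵢ + Σ P·[anion]ₒ)]
Numerator = 1×8.06 + 19×152 + 0.23×19.2 = 2900
Denominator = 1×145 + 19×13.7 + 0.23×110 = 430.6
Vm = 57.4 · log₁₀(6.7359) = 57.4 × (0.8284) = 47.55 mV

48 mV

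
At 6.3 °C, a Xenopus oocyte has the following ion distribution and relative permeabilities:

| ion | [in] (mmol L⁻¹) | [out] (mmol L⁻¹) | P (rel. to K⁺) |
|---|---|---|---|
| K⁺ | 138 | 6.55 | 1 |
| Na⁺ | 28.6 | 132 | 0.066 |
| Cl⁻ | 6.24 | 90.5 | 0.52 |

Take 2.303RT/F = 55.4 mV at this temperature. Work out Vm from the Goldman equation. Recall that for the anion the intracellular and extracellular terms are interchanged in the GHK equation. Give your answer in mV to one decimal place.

Vm = 55.4 · log₁₀[(Σ P·[cation]ₒ + Σ P·[anion]ᵢ) / (Σ P·[cation]ᵢ + Σ P·[anion]ₒ)]
Numerator = 1×6.55 + 0.066×132 + 0.52×6.24 = 18.51
Denominator = 1×138 + 0.066×28.6 + 0.52×90.5 = 186.9
Vm = 55.4 · log₁₀(0.098995) = 55.4 × (-1.0044) = -55.64 mV

-55.6 mV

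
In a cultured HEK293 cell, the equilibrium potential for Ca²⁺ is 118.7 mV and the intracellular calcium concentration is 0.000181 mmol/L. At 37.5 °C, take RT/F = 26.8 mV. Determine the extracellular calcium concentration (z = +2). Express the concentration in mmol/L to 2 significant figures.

1.3 mmol/L

Nernst: E = (26.8/2) · ln([out]/[in]), so ln([out]/[in]) = 118.7 × 2 / 26.8 = 8.8582.
[out]/[in] = e^(8.8582) = 7032.
[out] = 7032 × 0.000181 = 1.273 mmol/L.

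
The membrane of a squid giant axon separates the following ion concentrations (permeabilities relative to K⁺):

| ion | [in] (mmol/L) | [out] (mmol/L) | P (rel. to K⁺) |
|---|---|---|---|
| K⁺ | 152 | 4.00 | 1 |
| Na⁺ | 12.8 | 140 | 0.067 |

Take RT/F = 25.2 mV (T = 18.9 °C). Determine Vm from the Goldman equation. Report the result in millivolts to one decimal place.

-61.4 mV

Vm = 25.2 · ln[(Σ P·[cation]ₒ + Σ P·[anion]ᵢ) / (Σ P·[cation]ᵢ + Σ P·[anion]ₒ)]
Numerator = 1×4.00 + 0.067×140 = 13.38
Denominator = 1×152 + 0.067×12.8 = 152.9
Vm = 25.2 · ln(0.087532) = 25.2 × (-2.4357) = -61.38 mV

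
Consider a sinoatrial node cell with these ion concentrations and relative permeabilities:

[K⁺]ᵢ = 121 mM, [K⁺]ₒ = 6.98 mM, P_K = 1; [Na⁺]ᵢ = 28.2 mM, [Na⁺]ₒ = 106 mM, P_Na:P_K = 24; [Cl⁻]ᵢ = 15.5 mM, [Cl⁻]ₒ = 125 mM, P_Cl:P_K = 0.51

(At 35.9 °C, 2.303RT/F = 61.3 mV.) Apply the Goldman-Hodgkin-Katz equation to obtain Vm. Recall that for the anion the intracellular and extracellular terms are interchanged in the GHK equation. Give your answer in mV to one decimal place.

Vm = 61.3 · log₁₀[(Σ P·[cation]ₒ + Σ P·[anion]ᵢ) / (Σ P·[cation]ᵢ + Σ P·[anion]ₒ)]
Numerator = 1×6.98 + 24×106 + 0.51×15.5 = 2559
Denominator = 1×121 + 24×28.2 + 0.51×125 = 861.5
Vm = 61.3 · log₁₀(2.9701) = 61.3 × (0.4728) = 28.98 mV

29.0 mV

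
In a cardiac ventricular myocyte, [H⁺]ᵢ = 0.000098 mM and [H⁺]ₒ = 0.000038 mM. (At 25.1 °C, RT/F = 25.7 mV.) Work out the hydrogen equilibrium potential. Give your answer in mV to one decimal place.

-24.3 mV

E = (25.7/z) · ln([H⁺]_out/[H⁺]_in) with z = +1.
= (25.7/1) · ln(0.000038/0.000098) = 25.70 · ln(0.3878)
= 25.70 · (-0.9474) = -24.35 mV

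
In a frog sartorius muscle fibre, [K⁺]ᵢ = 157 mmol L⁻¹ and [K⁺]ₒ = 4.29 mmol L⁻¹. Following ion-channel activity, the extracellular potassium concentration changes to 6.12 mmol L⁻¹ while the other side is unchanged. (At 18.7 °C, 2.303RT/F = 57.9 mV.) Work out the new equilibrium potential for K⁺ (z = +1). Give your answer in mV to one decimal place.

After the shift: [K⁺]_out = 6.12, [K⁺]_in = 157 mmol L⁻¹.
E_new = (57.9/1)·log₁₀(6.12/157) = 57.90 · (-1.4091) = -81.59 mV

-81.6 mV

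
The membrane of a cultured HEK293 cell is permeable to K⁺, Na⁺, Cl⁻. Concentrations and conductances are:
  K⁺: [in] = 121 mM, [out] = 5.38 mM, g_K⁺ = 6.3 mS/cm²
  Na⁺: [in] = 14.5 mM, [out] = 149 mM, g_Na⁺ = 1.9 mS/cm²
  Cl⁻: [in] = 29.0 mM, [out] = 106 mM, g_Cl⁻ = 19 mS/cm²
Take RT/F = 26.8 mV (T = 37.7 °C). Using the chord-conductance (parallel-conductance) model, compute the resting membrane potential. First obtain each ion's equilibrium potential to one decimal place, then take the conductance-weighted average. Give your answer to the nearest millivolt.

-39 mV

E_K⁺ = (26.8/1)·ln(5.38/121) = -83.4 mV
E_Na⁺ = (26.8/1)·ln(149/14.5) = 62.4 mV
E_Cl⁻ = (26.8/-1)·ln(106/29.0) = -34.7 mV
Vm = (Σ gᵢEᵢ)/(Σ gᵢ) = (6.3·-83.4 + 1.9·62.4 + 19·-34.7) / (6.3 + 1.9 + 19)
= -1066.16 / 27.2 = -39.20 mV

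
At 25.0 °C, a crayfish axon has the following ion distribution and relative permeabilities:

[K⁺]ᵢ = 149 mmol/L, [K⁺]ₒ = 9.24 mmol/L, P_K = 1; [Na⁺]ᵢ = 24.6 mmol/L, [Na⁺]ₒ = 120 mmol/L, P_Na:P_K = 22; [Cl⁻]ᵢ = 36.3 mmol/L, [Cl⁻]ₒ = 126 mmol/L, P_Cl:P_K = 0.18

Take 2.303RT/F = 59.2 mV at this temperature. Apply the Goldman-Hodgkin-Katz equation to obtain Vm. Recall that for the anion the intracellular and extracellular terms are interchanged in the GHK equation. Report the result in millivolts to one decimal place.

33.8 mV

Vm = 59.2 · log₁₀[(Σ P·[cation]ₒ + Σ P·[anion]ᵢ) / (Σ P·[cation]ᵢ + Σ P·[anion]ₒ)]
Numerator = 1×9.24 + 22×120 + 0.18×36.3 = 2656
Denominator = 1×149 + 22×24.6 + 0.18×126 = 712.9
Vm = 59.2 · log₁₀(3.7254) = 59.2 × (0.5712) = 33.81 mV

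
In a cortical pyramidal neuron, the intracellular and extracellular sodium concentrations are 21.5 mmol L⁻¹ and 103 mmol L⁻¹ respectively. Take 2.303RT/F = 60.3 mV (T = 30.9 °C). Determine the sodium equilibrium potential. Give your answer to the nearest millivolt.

41 mV

E = (60.3/z) · log₁₀([Na⁺]_out/[Na⁺]_in) with z = +1.
= (60.3/1) · log₁₀(103/21.5) = 60.30 · log₁₀(4.791)
= 60.30 · (0.6804) = 41.03 mV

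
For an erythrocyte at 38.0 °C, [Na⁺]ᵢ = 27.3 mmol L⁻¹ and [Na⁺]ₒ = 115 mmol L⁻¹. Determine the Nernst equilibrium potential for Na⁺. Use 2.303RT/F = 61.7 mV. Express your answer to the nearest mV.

39 mV

E = (61.7/z) · log₁₀([Na⁺]_out/[Na⁺]_in) with z = +1.
= (61.7/1) · log₁₀(115/27.3) = 61.70 · log₁₀(4.212)
= 61.70 · (0.6245) = 38.53 mV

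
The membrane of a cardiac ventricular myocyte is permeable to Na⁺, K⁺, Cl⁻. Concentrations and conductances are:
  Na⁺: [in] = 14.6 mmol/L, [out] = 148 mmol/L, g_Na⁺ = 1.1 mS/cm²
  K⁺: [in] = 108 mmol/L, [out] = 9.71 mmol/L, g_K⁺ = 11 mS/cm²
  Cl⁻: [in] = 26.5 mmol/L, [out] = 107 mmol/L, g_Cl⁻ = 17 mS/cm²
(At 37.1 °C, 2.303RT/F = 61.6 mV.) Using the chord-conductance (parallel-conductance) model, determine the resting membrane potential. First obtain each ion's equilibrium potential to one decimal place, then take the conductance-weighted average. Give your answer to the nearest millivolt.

E_Na⁺ = (61.6/1)·log₁₀(148/14.6) = 62.0 mV
E_K⁺ = (61.6/1)·log₁₀(9.71/108) = -64.4 mV
E_Cl⁻ = (61.6/-1)·log₁₀(107/26.5) = -37.3 mV
Vm = (Σ gᵢEᵢ)/(Σ gᵢ) = (1.1·62.0 + 11·-64.4 + 17·-37.3) / (1.1 + 11 + 17)
= -1274.30 / 29.1 = -43.79 mV

-44 mV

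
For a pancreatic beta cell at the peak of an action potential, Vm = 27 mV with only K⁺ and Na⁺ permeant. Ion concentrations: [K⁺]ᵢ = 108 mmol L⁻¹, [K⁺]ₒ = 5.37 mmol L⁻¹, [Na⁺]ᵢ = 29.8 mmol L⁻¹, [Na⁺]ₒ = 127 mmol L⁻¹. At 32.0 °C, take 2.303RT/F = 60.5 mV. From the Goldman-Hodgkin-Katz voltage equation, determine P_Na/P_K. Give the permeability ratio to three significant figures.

Let α = P_Na/P_K. GHK: Vm = 60.5·log₁₀[(Kₒ + α·Naₒ)/(Kᵢ + α·Naᵢ)].
10^(Vm/60.5) = 10^(27.0/60.5) = 2.7944
So 2.7944·(Kᵢ + α·Naᵢ) = Kₒ + α·Naₒ → α = (2.7944·108.0 − 5.37) / (127.0 − 2.7944·29.8)
α = (301.8 − 5.37) / (127.0 − 83.27) = 296.4/43.73 = 6.779

6.78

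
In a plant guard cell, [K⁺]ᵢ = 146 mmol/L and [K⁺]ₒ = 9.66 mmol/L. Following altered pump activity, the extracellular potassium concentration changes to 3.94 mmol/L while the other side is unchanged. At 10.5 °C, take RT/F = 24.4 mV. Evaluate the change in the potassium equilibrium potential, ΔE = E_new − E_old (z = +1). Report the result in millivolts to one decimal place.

E_old = (24.4/1)·ln(9.66/146) = -66.26 mV
E_new = (24.4/1)·ln(3.94/146) = -88.14 mV
ΔE = -88.14 − (-66.26) = -21.88 mV

-21.9 mV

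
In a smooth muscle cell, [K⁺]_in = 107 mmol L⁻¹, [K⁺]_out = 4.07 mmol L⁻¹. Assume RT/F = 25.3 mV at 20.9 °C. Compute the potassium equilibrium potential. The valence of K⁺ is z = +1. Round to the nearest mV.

E = (25.3/z) · ln([K⁺]_out/[K⁺]_in) with z = +1.
= (25.3/1) · ln(4.07/107) = 25.30 · ln(0.03804)
= 25.30 · (-3.2692) = -82.71 mV

-83 mV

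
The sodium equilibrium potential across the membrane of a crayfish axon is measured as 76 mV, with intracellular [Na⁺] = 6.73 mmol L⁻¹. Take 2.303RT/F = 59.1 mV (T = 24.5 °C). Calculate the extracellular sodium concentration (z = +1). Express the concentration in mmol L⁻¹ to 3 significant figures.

130 mmol L⁻¹

Nernst: E = (59.1/1) · log₁₀([out]/[in]), so log₁₀([out]/[in]) = 76.0 × 1 / 59.1 = 1.2860.
[out]/[in] = 10^(1.2860) = 19.32.
[out] = 19.32 × 6.73 = 130 mmol L⁻¹.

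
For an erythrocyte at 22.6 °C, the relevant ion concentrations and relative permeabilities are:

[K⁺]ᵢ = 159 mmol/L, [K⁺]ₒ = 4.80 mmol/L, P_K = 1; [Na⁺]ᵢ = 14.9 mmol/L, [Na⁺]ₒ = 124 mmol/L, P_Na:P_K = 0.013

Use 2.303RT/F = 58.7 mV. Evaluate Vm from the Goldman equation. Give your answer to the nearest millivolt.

Vm = 58.7 · log₁₀[(Σ P·[cation]ₒ + Σ P·[anion]ᵢ) / (Σ P·[cation]ᵢ + Σ P·[anion]ₒ)]
Numerator = 1×4.80 + 0.013×124 = 6.412
Denominator = 1×159 + 0.013×14.9 = 159.2
Vm = 58.7 · log₁₀(0.040278) = 58.7 × (-1.3949) = -81.88 mV

-82 mV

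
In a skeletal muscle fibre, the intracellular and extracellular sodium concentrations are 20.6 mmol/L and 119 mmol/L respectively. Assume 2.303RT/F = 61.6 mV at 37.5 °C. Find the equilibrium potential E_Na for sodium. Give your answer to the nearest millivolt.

47 mV

E = (61.6/z) · log₁₀([Na⁺]_out/[Na⁺]_in) with z = +1.
= (61.6/1) · log₁₀(119/20.6) = 61.60 · log₁₀(5.777)
= 61.60 · (0.7617) = 46.92 mV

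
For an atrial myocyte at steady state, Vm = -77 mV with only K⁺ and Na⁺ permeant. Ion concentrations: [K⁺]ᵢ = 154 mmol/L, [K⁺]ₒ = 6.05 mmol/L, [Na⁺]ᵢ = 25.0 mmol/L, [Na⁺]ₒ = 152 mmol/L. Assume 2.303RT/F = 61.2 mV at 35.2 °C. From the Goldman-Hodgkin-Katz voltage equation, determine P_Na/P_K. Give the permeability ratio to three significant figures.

0.0163

Let α = P_Na/P_K. GHK: Vm = 61.2·log₁₀[(Kₒ + α·Naₒ)/(Kᵢ + α·Naᵢ)].
10^(Vm/61.2) = 10^(-77.0/61.2) = 0.055186
So 0.055186·(Kᵢ + α·Naᵢ) = Kₒ + α·Naₒ → α = (0.055186·154.0 − 6.05) / (152.0 − 0.055186·25.0)
α = (8.499 − 6.05) / (152.0 − 1.38) = 2.449/150.6 = 0.01626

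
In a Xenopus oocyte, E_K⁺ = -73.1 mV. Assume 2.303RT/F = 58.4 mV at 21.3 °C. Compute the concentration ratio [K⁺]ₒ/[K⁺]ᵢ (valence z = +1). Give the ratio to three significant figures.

0.0560

log₁₀([out]/[in]) = E·z/(58.4) = -73.1 × 1 / 58.4 = -1.2517
[out]/[in] = 10^(-1.2517) = 0.05601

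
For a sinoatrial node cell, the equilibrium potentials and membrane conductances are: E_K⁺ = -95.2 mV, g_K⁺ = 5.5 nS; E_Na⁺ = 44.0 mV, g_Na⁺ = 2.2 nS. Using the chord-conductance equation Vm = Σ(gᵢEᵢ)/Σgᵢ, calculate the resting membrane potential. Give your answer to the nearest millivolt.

Σ gᵢEᵢ = 5.5·(-95.2) + 2.2·(44.0) = -426.80
Σ gᵢ = 5.5 + 2.2 = 7.7
Vm = -426.80 / 7.7 = -55.43 mV

-55 mV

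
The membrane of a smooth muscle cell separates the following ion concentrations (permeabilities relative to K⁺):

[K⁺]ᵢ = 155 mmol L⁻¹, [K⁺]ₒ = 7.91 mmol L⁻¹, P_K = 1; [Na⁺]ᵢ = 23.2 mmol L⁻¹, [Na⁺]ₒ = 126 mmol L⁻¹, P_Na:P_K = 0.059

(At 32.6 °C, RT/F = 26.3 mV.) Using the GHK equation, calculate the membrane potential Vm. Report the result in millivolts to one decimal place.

-61.1 mV

Vm = 26.3 · ln[(Σ P·[cation]ₒ + Σ P·[anion]ᵢ) / (Σ P·[cation]ᵢ + Σ P·[anion]ₒ)]
Numerator = 1×7.91 + 0.059×126 = 15.34
Denominator = 1×155 + 0.059×23.2 = 156.4
Vm = 26.3 · ln(0.098127) = 26.3 × (-2.3215) = -61.06 mV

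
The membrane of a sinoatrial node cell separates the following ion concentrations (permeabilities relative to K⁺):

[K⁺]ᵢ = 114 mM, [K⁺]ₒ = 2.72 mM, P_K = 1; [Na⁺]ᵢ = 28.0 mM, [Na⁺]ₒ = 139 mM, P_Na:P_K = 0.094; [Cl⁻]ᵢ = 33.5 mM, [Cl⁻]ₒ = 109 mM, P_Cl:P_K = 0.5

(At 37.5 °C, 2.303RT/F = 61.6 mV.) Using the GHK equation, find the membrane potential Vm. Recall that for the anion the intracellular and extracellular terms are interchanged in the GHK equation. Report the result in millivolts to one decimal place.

-44.4 mV

Vm = 61.6 · log₁₀[(Σ P·[cation]ₒ + Σ P·[anion]ᵢ) / (Σ P·[cation]ᵢ + Σ P·[anion]ₒ)]
Numerator = 1×2.72 + 0.094×139 + 0.5×33.5 = 32.54
Denominator = 1×114 + 0.094×28.0 + 0.5×109 = 171.1
Vm = 61.6 · log₁₀(0.19012) = 61.6 × (-0.7210) = -44.41 mV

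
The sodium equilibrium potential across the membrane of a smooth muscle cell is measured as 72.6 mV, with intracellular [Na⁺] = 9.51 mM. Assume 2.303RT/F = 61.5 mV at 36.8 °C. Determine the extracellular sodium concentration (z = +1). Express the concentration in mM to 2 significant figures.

Nernst: E = (61.5/1) · log₁₀([out]/[in]), so log₁₀([out]/[in]) = 72.6 × 1 / 61.5 = 1.1805.
[out]/[in] = 10^(1.1805) = 15.15.
[out] = 15.15 × 9.51 = 144.1 mM.

140 mM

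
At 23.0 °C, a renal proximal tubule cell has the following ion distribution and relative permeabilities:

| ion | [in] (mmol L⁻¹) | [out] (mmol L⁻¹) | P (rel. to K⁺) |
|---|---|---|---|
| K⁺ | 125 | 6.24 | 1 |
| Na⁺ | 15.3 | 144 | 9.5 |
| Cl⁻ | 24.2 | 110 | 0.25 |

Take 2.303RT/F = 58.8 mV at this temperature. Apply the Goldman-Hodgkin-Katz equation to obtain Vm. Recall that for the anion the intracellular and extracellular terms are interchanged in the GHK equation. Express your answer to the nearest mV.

Vm = 58.8 · log₁₀[(Σ P·[cation]ₒ + Σ P·[anion]ᵢ) / (Σ P·[cation]ᵢ + Σ P·[anion]ₒ)]
Numerator = 1×6.24 + 9.5×144 + 0.25×24.2 = 1380
Denominator = 1×125 + 9.5×15.3 + 0.25×110 = 297.9
Vm = 58.8 · log₁₀(4.6342) = 58.8 × (0.6660) = 39.16 mV

39 mV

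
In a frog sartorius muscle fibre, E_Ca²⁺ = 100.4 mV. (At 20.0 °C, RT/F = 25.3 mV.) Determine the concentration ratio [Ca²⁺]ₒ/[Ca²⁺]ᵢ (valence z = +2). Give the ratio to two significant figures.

ln([out]/[in]) = E·z/(25.3) = 100.4 × 2 / 25.3 = 7.9368
[out]/[in] = e^(7.9368) = 2798

2800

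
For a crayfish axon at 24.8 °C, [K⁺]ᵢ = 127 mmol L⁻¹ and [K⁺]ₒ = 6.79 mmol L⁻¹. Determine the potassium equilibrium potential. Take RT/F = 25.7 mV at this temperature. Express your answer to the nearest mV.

-75 mV

E = (25.7/z) · ln([K⁺]_out/[K⁺]_in) with z = +1.
= (25.7/1) · ln(6.79/127) = 25.70 · ln(0.05346)
= 25.70 · (-2.9287) = -75.27 mV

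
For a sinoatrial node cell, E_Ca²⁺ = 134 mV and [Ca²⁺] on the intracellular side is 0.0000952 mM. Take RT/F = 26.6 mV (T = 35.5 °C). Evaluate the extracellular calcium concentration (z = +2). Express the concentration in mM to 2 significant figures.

Nernst: E = (26.6/2) · ln([out]/[in]), so ln([out]/[in]) = 134.0 × 2 / 26.6 = 10.0752.
[out]/[in] = e^(10.0752) = 2.375e+04.
[out] = 2.375e+04 × 0.0000952 = 2.261 mM.

2.3 mM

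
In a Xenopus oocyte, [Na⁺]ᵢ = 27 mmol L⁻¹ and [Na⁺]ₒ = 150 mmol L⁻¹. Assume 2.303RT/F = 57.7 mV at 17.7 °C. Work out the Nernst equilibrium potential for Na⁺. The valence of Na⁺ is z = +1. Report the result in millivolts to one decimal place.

43.0 mV

E = (57.7/z) · log₁₀([Na⁺]_out/[Na⁺]_in) with z = +1.
= (57.7/1) · log₁₀(150/27) = 57.70 · log₁₀(5.556)
= 57.70 · (0.7447) = 42.97 mV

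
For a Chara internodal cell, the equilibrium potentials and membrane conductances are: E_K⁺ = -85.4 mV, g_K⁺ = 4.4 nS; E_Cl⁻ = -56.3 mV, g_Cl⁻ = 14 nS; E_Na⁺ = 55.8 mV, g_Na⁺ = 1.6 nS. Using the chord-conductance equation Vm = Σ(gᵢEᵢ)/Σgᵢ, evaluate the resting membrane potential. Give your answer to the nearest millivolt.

-54 mV

Σ gᵢEᵢ = 4.4·(-85.4) + 14·(-56.3) + 1.6·(55.8) = -1074.68
Σ gᵢ = 4.4 + 14 + 1.6 = 20
Vm = -1074.68 / 20 = -53.73 mV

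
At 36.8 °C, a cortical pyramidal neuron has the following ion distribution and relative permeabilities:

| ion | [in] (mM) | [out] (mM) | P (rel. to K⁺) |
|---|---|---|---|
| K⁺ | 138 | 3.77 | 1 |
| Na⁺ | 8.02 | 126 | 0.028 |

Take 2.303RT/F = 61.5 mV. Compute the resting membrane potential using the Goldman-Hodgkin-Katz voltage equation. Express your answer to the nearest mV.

Vm = 61.5 · log₁₀[(Σ P·[cation]ₒ + Σ P·[anion]ᵢ) / (Σ P·[cation]ᵢ + Σ P·[anion]ₒ)]
Numerator = 1×3.77 + 0.028×126 = 7.298
Denominator = 1×138 + 0.028×8.02 = 138.2
Vm = 61.5 · log₁₀(0.052798) = 61.5 × (-1.2774) = -78.56 mV

-79 mV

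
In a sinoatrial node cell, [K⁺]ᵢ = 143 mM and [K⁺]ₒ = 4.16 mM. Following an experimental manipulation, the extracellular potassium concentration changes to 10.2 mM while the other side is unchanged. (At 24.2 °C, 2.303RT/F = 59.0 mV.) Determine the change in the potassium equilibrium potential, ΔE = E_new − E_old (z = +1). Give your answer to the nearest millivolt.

E_old = (59.0/1)·log₁₀(4.16/143) = -90.64 mV
E_new = (59.0/1)·log₁₀(10.2/143) = -67.66 mV
ΔE = -67.66 − (-90.64) = 22.98 mV

23 mV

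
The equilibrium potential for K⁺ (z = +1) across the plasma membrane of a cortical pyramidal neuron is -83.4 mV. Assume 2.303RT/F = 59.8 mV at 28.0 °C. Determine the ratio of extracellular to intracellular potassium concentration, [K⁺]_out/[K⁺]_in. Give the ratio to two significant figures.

0.040

log₁₀([out]/[in]) = E·z/(59.8) = -83.4 × 1 / 59.8 = -1.3946
[out]/[in] = 10^(-1.3946) = 0.0403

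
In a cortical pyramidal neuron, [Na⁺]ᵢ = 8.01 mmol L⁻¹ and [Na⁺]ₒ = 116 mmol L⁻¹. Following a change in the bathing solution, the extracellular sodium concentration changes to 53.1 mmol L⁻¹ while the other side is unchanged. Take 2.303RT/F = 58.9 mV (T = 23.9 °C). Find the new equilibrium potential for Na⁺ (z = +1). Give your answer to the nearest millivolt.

After the shift: [Na⁺]_out = 53.1, [Na⁺]_in = 8.01 mmol L⁻¹.
E_new = (58.9/1)·log₁₀(53.1/8.01) = 58.90 · (0.8215) = 48.38 mV

48 mV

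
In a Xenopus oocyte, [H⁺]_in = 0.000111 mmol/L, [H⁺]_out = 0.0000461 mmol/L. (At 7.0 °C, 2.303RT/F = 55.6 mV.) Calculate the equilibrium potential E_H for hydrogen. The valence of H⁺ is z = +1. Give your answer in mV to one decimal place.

E = (55.6/z) · log₁₀([H⁺]_out/[H⁺]_in) with z = +1.
= (55.6/1) · log₁₀(0.0000461/0.000111) = 55.60 · log₁₀(0.4153)
= 55.60 · (-0.3816) = -21.22 mV

-21.2 mV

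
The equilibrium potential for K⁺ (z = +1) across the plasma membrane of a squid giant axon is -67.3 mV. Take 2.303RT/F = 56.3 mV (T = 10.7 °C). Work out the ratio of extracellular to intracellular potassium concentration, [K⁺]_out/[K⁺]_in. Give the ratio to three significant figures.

log₁₀([out]/[in]) = E·z/(56.3) = -67.3 × 1 / 56.3 = -1.1954
[out]/[in] = 10^(-1.1954) = 0.06377

0.0638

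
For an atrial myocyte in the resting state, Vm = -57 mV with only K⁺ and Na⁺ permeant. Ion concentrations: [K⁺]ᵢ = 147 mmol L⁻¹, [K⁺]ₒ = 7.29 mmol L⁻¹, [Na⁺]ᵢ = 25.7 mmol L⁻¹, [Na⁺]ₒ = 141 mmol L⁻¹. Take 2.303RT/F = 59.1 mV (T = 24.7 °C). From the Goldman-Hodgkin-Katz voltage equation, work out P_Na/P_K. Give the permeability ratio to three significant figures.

Let α = P_Na/P_K. GHK: Vm = 59.1·log₁₀[(Kₒ + α·Naₒ)/(Kᵢ + α·Naᵢ)].
10^(Vm/59.1) = 10^(-57.0/59.1) = 0.10853
So 0.10853·(Kᵢ + α·Naᵢ) = Kₒ + α·Naₒ → α = (0.10853·147.0 − 7.29) / (141.0 − 0.10853·25.7)
α = (15.95 − 7.29) / (141.0 − 2.789) = 8.663/138.2 = 0.06268

0.0627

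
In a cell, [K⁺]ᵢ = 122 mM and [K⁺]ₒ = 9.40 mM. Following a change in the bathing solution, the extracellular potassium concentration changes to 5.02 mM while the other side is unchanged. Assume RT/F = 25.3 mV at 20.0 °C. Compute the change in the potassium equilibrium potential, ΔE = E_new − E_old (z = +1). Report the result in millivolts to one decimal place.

E_old = (25.3/1)·ln(9.40/122) = -64.85 mV
E_new = (25.3/1)·ln(5.02/122) = -80.72 mV
ΔE = -80.72 − (-64.85) = -15.87 mV

-15.9 mV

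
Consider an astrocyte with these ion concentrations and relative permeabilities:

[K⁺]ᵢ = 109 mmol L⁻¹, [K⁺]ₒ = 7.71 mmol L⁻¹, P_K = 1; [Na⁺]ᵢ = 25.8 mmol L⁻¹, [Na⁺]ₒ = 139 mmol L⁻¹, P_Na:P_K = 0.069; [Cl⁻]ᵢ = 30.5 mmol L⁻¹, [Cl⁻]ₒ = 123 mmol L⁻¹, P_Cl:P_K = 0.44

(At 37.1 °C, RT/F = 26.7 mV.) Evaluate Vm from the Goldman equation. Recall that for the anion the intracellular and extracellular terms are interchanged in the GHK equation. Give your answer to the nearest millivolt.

Vm = 26.7 · ln[(Σ P·[cation]ₒ + Σ P·[anion]ᵢ) / (Σ P·[cation]ᵢ + Σ P·[anion]ₒ)]
Numerator = 1×7.71 + 0.069×139 + 0.44×30.5 = 30.72
Denominator = 1×109 + 0.069×25.8 + 0.44×123 = 164.9
Vm = 26.7 · ln(0.1863) = 26.7 × (-1.6804) = -44.87 mV

-45 mV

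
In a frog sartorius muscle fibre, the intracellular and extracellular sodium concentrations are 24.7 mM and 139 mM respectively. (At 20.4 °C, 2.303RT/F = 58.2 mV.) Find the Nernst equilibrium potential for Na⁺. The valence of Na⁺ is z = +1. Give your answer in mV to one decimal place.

E = (58.2/z) · log₁₀([Na⁺]_out/[Na⁺]_in) with z = +1.
= (58.2/1) · log₁₀(139/24.7) = 58.20 · log₁₀(5.628)
= 58.20 · (0.7503) = 43.67 mV

43.7 mV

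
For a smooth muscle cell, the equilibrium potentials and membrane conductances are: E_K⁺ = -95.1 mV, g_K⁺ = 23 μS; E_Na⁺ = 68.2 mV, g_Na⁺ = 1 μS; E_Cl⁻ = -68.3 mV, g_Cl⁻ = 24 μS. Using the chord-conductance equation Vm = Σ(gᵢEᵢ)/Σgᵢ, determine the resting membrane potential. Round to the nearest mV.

-78 mV

Σ gᵢEᵢ = 23·(-95.1) + 1·(68.2) + 24·(-68.3) = -3758.30
Σ gᵢ = 23 + 1 + 24 = 48
Vm = -3758.30 / 48 = -78.30 mV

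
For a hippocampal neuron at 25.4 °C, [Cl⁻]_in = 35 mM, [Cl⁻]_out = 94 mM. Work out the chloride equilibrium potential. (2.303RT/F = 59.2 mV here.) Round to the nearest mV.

-25 mV

E = (59.2/z) · log₁₀([Cl⁻]_out/[Cl⁻]_in) with z = -1.
For an anion, dividing by z = -1 reverses the sign.
= (59.2/-1) · log₁₀(94/35) = -59.20 · log₁₀(2.686)
= -59.20 · (0.4291) = -25.40 mV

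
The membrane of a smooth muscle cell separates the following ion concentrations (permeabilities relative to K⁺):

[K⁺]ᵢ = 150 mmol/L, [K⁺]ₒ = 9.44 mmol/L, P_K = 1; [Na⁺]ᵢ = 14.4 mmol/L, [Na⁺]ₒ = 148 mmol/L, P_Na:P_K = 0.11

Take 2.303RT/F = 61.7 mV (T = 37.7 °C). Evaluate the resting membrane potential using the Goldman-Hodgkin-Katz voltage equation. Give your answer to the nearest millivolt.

Vm = 61.7 · log₁₀[(Σ P·[cation]ₒ + Σ P·[anion]ᵢ) / (Σ P·[cation]ᵢ + Σ P·[anion]ₒ)]
Numerator = 1×9.44 + 0.11×148 = 25.72
Denominator = 1×150 + 0.11×14.4 = 151.6
Vm = 61.7 · log₁₀(0.16967) = 61.7 × (-0.7704) = -47.53 mV

-48 mV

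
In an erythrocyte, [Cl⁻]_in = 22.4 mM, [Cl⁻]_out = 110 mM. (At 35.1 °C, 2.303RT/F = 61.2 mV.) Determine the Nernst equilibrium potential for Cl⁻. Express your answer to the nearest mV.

E = (61.2/z) · log₁₀([Cl⁻]_out/[Cl⁻]_in) with z = -1.
For an anion, dividing by z = -1 reverses the sign.
= (61.2/-1) · log₁₀(110/22.4) = -61.20 · log₁₀(4.911)
= -61.20 · (0.6911) = -42.30 mV

-42 mV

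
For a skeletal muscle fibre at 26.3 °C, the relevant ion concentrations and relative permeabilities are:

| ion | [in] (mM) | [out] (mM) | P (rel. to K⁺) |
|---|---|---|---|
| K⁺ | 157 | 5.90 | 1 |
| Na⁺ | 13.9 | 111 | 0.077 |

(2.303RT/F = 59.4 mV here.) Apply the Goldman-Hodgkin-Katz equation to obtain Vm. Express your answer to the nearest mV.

Vm = 59.4 · log₁₀[(Σ P·[cation]ₒ + Σ P·[anion]ᵢ) / (Σ P·[cation]ᵢ + Σ P·[anion]ₒ)]
Numerator = 1×5.90 + 0.077×111 = 14.45
Denominator = 1×157 + 0.077×13.9 = 158.1
Vm = 59.4 · log₁₀(0.091396) = 59.4 × (-1.0391) = -61.72 mV

-62 mV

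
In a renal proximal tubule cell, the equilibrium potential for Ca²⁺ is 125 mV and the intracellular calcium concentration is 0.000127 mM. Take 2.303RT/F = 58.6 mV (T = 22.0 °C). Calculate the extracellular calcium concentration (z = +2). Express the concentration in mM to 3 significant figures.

Nernst: E = (58.6/2) · log₁₀([out]/[in]), so log₁₀([out]/[in]) = 125.0 × 2 / 58.6 = 4.2662.
[out]/[in] = 10^(4.2662) = 1.846e+04.
[out] = 1.846e+04 × 0.000127 = 2.344 mM.

2.34 mM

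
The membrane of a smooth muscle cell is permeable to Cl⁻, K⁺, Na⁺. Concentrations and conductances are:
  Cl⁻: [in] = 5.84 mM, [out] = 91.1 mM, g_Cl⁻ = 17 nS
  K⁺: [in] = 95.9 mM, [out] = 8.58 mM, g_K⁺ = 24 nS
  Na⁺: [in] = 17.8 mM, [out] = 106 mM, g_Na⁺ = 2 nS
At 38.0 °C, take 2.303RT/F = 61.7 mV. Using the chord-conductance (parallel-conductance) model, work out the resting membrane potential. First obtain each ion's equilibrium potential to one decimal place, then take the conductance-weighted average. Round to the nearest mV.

-63 mV

E_Cl⁻ = (61.7/-1)·log₁₀(91.1/5.84) = -73.6 mV
E_K⁺ = (61.7/1)·log₁₀(8.58/95.9) = -64.7 mV
E_Na⁺ = (61.7/1)·log₁₀(106/17.8) = 47.8 mV
Vm = (Σ gᵢEᵢ)/(Σ gᵢ) = (17·-73.6 + 24·-64.7 + 2·47.8) / (17 + 24 + 2)
= -2708.40 / 43 = -62.99 mV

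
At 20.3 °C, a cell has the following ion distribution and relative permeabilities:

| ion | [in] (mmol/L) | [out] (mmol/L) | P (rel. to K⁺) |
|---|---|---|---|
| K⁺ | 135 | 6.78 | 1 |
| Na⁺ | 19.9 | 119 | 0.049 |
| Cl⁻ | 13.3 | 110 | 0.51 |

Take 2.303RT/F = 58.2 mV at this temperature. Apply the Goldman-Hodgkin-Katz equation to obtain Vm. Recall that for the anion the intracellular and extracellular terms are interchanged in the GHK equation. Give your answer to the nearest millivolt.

Vm = 58.2 · log₁₀[(Σ P·[cation]ₒ + Σ P·[anion]ᵢ) / (Σ P·[cation]ᵢ + Σ P·[anion]ₒ)]
Numerator = 1×6.78 + 0.049×119 + 0.51×13.3 = 19.39
Denominator = 1×135 + 0.049×19.9 + 0.51×110 = 192.1
Vm = 58.2 · log₁₀(0.10097) = 58.2 × (-0.9958) = -57.96 mV

-58 mV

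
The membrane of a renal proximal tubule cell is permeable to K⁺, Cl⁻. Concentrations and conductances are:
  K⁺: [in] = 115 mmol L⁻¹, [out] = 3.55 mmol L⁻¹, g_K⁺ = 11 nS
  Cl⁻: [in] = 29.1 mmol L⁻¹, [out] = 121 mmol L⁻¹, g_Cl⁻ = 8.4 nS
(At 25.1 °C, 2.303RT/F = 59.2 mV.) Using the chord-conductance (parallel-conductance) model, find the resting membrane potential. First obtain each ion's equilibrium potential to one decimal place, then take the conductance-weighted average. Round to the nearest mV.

E_K⁺ = (59.2/1)·log₁₀(3.55/115) = -89.4 mV
E_Cl⁻ = (59.2/-1)·log₁₀(121/29.1) = -36.6 mV
Vm = (Σ gᵢEᵢ)/(Σ gᵢ) = (11·-89.4 + 8.4·-36.6) / (11 + 8.4)
= -1290.84 / 19.4 = -66.54 mV

-67 mV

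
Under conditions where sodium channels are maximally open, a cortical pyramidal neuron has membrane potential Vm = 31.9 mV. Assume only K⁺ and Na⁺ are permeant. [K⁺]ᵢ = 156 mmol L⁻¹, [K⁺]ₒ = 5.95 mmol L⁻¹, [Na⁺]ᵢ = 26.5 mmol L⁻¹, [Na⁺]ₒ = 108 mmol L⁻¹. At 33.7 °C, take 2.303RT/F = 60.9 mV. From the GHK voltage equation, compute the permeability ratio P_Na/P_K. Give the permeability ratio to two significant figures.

26

Let α = P_Na/P_K. GHK: Vm = 60.9·log₁₀[(Kₒ + α·Naₒ)/(Kᵢ + α·Naᵢ)].
10^(Vm/60.9) = 10^(31.9/60.9) = 3.3405
So 3.3405·(Kᵢ + α·Naᵢ) = Kₒ + α·Naₒ → α = (3.3405·156.0 − 5.95) / (108.0 − 3.3405·26.5)
α = (521.1 − 5.95) / (108.0 − 88.52) = 515.2/19.48 = 26.45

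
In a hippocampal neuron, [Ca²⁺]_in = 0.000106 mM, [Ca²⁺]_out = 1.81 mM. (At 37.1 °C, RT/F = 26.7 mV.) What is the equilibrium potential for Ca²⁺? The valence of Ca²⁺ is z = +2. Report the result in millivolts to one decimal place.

130.1 mV

E = (26.7/z) · ln([Ca²⁺]_out/[Ca²⁺]_in) with z = +2.
= (26.7/2) · ln(1.81/0.000106) = 13.35 · ln(1.708e+04)
= 13.35 · (9.7454) = 130.10 mV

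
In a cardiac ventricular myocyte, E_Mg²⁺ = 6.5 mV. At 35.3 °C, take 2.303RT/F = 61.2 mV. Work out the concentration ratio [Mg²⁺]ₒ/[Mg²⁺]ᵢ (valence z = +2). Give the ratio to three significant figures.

1.63

log₁₀([out]/[in]) = E·z/(61.2) = 6.5 × 2 / 61.2 = 0.2124
[out]/[in] = 10^(0.2124) = 1.631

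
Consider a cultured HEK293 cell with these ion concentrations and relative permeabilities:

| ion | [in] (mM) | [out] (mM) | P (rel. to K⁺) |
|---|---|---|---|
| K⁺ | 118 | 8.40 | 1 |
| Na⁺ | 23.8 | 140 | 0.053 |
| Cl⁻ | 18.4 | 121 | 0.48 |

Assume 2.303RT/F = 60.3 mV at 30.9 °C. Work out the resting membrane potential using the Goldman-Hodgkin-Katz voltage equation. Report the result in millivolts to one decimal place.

Vm = 60.3 · log₁₀[(Σ P·[cation]ₒ + Σ P·[anion]ᵢ) / (Σ P·[cation]ᵢ + Σ P·[anion]ₒ)]
Numerator = 1×8.40 + 0.053×140 + 0.48×18.4 = 24.65
Denominator = 1×118 + 0.053×23.8 + 0.48×121 = 177.3
Vm = 60.3 · log₁₀(0.13901) = 60.3 × (-0.8570) = -51.67 mV

-51.7 mV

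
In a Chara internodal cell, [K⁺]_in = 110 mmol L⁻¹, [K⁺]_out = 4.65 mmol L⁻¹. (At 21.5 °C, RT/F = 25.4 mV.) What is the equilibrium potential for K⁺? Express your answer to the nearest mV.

E = (25.4/z) · ln([K⁺]_out/[K⁺]_in) with z = +1.
= (25.4/1) · ln(4.65/110) = 25.40 · ln(0.04227)
= 25.40 · (-3.1636) = -80.36 mV

-80 mV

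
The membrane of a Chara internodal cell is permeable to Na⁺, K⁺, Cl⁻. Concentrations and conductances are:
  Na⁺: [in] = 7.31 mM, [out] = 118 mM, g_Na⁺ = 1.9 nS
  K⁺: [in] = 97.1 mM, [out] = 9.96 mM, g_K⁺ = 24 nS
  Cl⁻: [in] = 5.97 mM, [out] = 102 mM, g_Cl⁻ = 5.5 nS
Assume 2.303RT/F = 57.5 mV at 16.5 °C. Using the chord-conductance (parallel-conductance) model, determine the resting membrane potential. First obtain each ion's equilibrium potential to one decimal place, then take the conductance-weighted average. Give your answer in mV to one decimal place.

E_Na⁺ = (57.5/1)·log₁₀(118/7.31) = 69.5 mV
E_K⁺ = (57.5/1)·log₁₀(9.96/97.1) = -56.9 mV
E_Cl⁻ = (57.5/-1)·log₁₀(102/5.97) = -70.9 mV
Vm = (Σ gᵢEᵢ)/(Σ gᵢ) = (1.9·69.5 + 24·-56.9 + 5.5·-70.9) / (1.9 + 24 + 5.5)
= -1623.50 / 31.4 = -51.70 mV

-51.7 mV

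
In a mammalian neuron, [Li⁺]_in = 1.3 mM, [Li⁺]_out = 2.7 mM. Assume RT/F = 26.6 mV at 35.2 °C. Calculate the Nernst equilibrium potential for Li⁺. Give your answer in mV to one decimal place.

E = (26.6/z) · ln([Li⁺]_out/[Li⁺]_in) with z = +1.
= (26.6/1) · ln(2.7/1.3) = 26.60 · ln(2.077)
= 26.60 · (0.7309) = 19.44 mV

19.4 mV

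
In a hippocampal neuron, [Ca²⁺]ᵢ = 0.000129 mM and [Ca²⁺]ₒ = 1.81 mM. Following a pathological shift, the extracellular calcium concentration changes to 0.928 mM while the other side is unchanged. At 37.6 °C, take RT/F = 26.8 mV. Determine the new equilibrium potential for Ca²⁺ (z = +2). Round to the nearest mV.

119 mV

After the shift: [Ca²⁺]_out = 0.928, [Ca²⁺]_in = 0.000129 mM.
E_new = (26.8/2)·ln(0.928/0.000129) = 13.40 · (8.8810) = 119.01 mV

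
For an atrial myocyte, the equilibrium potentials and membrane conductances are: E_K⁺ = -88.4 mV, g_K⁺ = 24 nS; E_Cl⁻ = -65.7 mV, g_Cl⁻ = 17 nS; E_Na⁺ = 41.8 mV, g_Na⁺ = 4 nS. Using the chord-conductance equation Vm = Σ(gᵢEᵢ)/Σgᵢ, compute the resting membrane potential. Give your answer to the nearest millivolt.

Σ gᵢEᵢ = 24·(-88.4) + 17·(-65.7) + 4·(41.8) = -3071.30
Σ gᵢ = 24 + 17 + 4 = 45
Vm = -3071.30 / 45 = -68.25 mV

-68 mV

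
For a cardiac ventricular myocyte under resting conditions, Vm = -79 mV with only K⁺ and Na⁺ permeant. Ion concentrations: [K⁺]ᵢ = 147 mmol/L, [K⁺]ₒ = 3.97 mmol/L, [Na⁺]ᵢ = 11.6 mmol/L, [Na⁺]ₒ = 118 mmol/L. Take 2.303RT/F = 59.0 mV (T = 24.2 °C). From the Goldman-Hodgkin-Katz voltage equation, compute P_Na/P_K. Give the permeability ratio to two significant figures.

0.024

Let α = P_Na/P_K. GHK: Vm = 59.0·log₁₀[(Kₒ + α·Naₒ)/(Kᵢ + α·Naᵢ)].
10^(Vm/59.0) = 10^(-79.0/59.0) = 0.045816
So 0.045816·(Kᵢ + α·Naᵢ) = Kₒ + α·Naₒ → α = (0.045816·147.0 − 3.97) / (118.0 − 0.045816·11.6)
α = (6.735 − 3.97) / (118.0 − 0.5315) = 2.765/117.5 = 0.02354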